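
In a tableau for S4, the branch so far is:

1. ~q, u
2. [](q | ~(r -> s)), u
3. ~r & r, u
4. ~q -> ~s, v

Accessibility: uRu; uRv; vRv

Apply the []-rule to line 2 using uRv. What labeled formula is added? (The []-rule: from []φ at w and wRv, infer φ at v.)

q | ~(r -> s), v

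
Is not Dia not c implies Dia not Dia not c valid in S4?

Valid in S4

Tableau for the negation not (not Dia not c implies Dia not Dia not c):
1. not (not Dia not c implies Dia not Dia not c), 0
2. not Dia not c, 0
3. not Dia not Dia not c, 0
4. c, 0
5. Dia not c, 0
6. not c, 1
7. c, 1
Accessibility: 0R0, 0R1, 1R1
Branch closes: c and not c both at 1.
All branches of the negation close; one closing branch shown above.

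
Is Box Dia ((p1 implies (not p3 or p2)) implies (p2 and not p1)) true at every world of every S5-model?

No, not valid

Tableau for the negation not Box Dia ((p1 implies (not p3 or p2)) implies (p2 and not p1)):
1. not Box Dia ((p1 implies (not p3 or p2)) implies (p2 and not p1)), 0
2. not Dia ((p1 implies (not p3 or p2)) implies (p2 and not p1)), 1
3. not ((p1 implies (not p3 or p2)) implies (p2 and not p1)), 0
4. p1 implies (not p3 or p2), 0
5. not (p2 and not p1), 0
6. not ((p1 implies (not p3 or p2)) implies (p2 and not p1)), 1
7. p1 implies (not p3 or p2), 1
8. not (p2 and not p1), 1
9. not p3 or p2, 0
10. p1, 0
11. not p3 or p2, 1
12. p1, 1
13. p2, 0
14. p2, 1
Accessibility: 0R0, 0R1, 1R0, 1R1
The negation has an open branch (countermodel exists).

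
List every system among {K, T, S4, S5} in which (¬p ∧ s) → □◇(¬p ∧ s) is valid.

S5

S5-tableau for the negation ¬((¬p ∧ s) → □◇(¬p ∧ s)):
1. ¬((¬p ∧ s) → □◇(¬p ∧ s)), w0
2. ¬p ∧ s, w0
3. ¬□◇(¬p ∧ s), w0
4. ¬p, w0
5. s, w0
6. ¬◇(¬p ∧ s), w1
7. ¬(¬p ∧ s), w0
8. ¬(¬p ∧ s), w1
9. ¬s, w0
Accessibility: w0Rw0, w0Rw1, w1Rw0, w1Rw1
Branch closes: s and ¬s both at w0.
Every branch closes (one shown): valid in S5.
S4-tableau for the negation ¬((¬p ∧ s) → □◇(¬p ∧ s)):
1. ¬((¬p ∧ s) → □◇(¬p ∧ s)), w0
2. ¬p ∧ s, w0
3. ¬□◇(¬p ∧ s), w0
4. ¬p, w0
5. s, w0
6. ¬◇(¬p ∧ s), w1
7. ¬(¬p ∧ s), w1
8. ¬s, w1
Accessibility: w0Rw0, w0Rw1, w1Rw1
Complete open branch: countermodel on an S4-frame, so not valid in S4, nor in K, T (the same frame is also a K-frame and a T-frame).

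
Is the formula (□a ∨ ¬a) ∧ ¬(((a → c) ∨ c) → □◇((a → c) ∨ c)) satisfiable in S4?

1. (□a ∨ ¬a) ∧ ¬(((a → c) ∨ c) → □◇((a → c) ∨ c)), 0
2. □a ∨ ¬a, 0   [∧-rule on 1]
3. ¬(((a → c) ∨ c) → □◇((a → c) ∨ c)), 0   [∧-rule on 1]
4. (a → c) ∨ c, 0   [¬→-rule on 3]
5. ¬□◇((a → c) ∨ c), 0   [¬→-rule on 3]
6. ¬a, 0   [∨-rule on 2 (branches; this branch)]
7. c, 0   [∨-rule on 4 (branches; this branch)]
8. ¬◇((a → c) ∨ c), 1   [¬□-rule on 5: fresh world 1, 0R1]
9. ¬((a → c) ∨ c), 1   [¬◇-rule on 8 via 1R1]
10. ¬(a → c), 1   [¬∨-rule on 9]
11. ¬c, 1   [¬∨-rule on 9]
12. a, 1   [¬→-rule on 10]
Accessibility: 0R0, 0R1, 1R1

Yes, satisfiable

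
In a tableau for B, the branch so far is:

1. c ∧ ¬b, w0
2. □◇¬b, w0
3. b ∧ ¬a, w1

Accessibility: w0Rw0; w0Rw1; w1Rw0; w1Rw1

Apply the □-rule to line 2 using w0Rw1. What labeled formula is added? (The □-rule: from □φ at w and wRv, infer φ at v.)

◇¬b, w1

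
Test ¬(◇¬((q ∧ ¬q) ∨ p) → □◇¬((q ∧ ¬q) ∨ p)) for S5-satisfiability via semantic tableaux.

1. ¬(◇¬((q ∧ ¬q) ∨ p) → □◇¬((q ∧ ¬q) ∨ p)), w0
2. ◇¬((q ∧ ¬q) ∨ p), w0   [¬→-rule on 1]
3. ¬□◇¬((q ∧ ¬q) ∨ p), w0   [¬→-rule on 1]
4. ¬((q ∧ ¬q) ∨ p), w1   [◇-rule on 2: fresh world w1, w0Rw1]
5. ¬(q ∧ ¬q), w1   [¬∨-rule on 4]
6. ¬p, w1   [¬∨-rule on 4]
7. q, w1   [¬∧-rule on 5 (branches; this branch)]
8. ¬◇¬((q ∧ ¬q) ∨ p), w2   [¬□-rule on 3: fresh world w2, w0Rw2]
9. (q ∧ ¬q) ∨ p, w0   [¬◇-rule on 8 via w2Rw0]
10. (q ∧ ¬q) ∨ p, w1   [¬◇-rule on 8 via w2Rw1]
11. (q ∧ ¬q) ∨ p, w2   [¬◇-rule on 8 via w2Rw2]
12. p, w0   [∨-rule on 9 (branches; this branch)]
13. q ∧ ¬q, w1   [∨-rule on 10 (branches; this branch)]
14. ¬q, w1   [∧-rule on 13]
Accessibility: w0Rw0, w0Rw1, w0Rw2, w1Rw0, w1Rw1, w1Rw2, w2Rw0, w2Rw1, w2Rw2
Branch closes: q and ¬q both at w1.
All branches of the tableau close; one closing branch shown above.

Unsatisfiable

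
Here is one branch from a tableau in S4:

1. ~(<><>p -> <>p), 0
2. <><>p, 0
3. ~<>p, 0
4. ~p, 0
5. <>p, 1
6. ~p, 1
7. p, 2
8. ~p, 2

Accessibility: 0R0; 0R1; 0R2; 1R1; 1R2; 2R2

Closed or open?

Both p and ~p appear at 2.

Yes, closed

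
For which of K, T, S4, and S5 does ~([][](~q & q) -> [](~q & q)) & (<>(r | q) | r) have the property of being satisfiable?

T-tableau for the formula:
1. ~([][](~q & q) -> [](~q & q)) & (<>(r | q) | r), w0
2. ~([][](~q & q) -> [](~q & q)), w0
3. <>(r | q) | r, w0
4. [][](~q & q), w0
5. ~[](~q & q), w0
6. [](~q & q), w0
7. ~q & q, w0
8. ~q, w0
9. q, w0
Accessibility: w0Rw0
Branch closes: q and ~q both at w0.
Every branch closes (one shown): unsatisfiable in T, hence also in S4, S5 (every S4/S5-frame is a T-frame).
K-tableau for the formula:
1. ~([][](~q & q) -> [](~q & q)) & (<>(r | q) | r), w0
2. ~([][](~q & q) -> [](~q & q)), w0
3. <>(r | q) | r, w0
4. [][](~q & q), w0
5. ~[](~q & q), w0
6. r, w0
7. ~(~q & q), w1
8. [](~q & q), w1
9. ~q, w1
Accessibility: w0Rw1
Complete open branch: satisfiable in K.

K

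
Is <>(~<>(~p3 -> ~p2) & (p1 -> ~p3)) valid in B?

Invalid (countermodel exists)

Tableau for the negation ~<>(~<>(~p3 -> ~p2) & (p1 -> ~p3)):
1. ~<>(~<>(~p3 -> ~p2) & (p1 -> ~p3)), u
2. ~(~<>(~p3 -> ~p2) & (p1 -> ~p3)), u
3. ~(p1 -> ~p3), u
4. p1, u
5. p3, u
Accessibility: uRu
The negation has an open branch (countermodel exists).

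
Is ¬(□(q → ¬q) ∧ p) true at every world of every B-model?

No, not valid

Tableau for the negation □(q → ¬q) ∧ p:
1. □(q → ¬q) ∧ p, w0
2. □(q → ¬q), w0   [∧-rule on 1]
3. p, w0   [∧-rule on 1]
4. q → ¬q, w0   [□-rule on 2 via w0Rw0]
5. ¬q, w0   [→-rule on 4 (branches; this branch)]
Accessibility: w0Rw0
The negation has an open branch (countermodel exists).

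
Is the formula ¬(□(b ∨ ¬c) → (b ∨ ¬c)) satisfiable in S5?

1. ¬(□(b ∨ ¬c) → (b ∨ ¬c)), w0
2. □(b ∨ ¬c), w0
3. ¬(b ∨ ¬c), w0
4. ¬b, w0
5. c, w0
6. b ∨ ¬c, w0
7. ¬c, w0
Accessibility: w0Rw0
Branch closes: c and ¬c both at w0.
Every branch closes; the branch above is one of them.

No, unsatisfiable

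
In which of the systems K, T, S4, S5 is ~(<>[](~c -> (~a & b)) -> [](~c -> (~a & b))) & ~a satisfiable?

S4-tableau for the formula:
1. ~(<>[](~c -> (~a & b)) -> [](~c -> (~a & b))) & ~a, 0
2. ~(<>[](~c -> (~a & b)) -> [](~c -> (~a & b))), 0
3. ~a, 0
4. <>[](~c -> (~a & b)), 0
5. ~[](~c -> (~a & b)), 0
6. [](~c -> (~a & b)), 1
7. ~c -> (~a & b), 1
8. ~a & b, 1
9. ~a, 1
10. b, 1
11. ~(~c -> (~a & b)), 2
12. ~c, 2
13. ~(~a & b), 2
14. ~b, 2
Accessibility: 0R0, 0R1, 0R2, 1R1, 2R2
Complete open branch: satisfiable in S4, hence also in K, T (this S4-model is also a K-model and a T-model).
S5-tableau for the formula:
1. ~(<>[](~c -> (~a & b)) -> [](~c -> (~a & b))) & ~a, 0
2. ~(<>[](~c -> (~a & b)) -> [](~c -> (~a & b))), 0
3. ~a, 0
4. <>[](~c -> (~a & b)), 0
5. ~[](~c -> (~a & b)), 0
6. [](~c -> (~a & b)), 1
7. ~c -> (~a & b), 0
8. ~c -> (~a & b), 1
9. ~a & b, 0
10. b, 0
11. ~a & b, 1
12. ~a, 1
13. b, 1
14. ~(~c -> (~a & b)), 2
15. ~c, 2
16. ~(~a & b), 2
17. ~c -> (~a & b), 2
18. ~b, 2
19. ~a & b, 2
20. ~a, 2
21. b, 2
Accessibility: 0R0, 0R1, 0R2, 1R0, 1R1, 1R2, 2R0, 2R1, 2R2
Branch closes: b and ~b both at 2.
Every branch closes (one shown): unsatisfiable in S5.

K, T, S4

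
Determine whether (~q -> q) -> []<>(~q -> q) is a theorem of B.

Yes, valid

Tableau for the negation ~((~q -> q) -> []<>(~q -> q)):
1. ~((~q -> q) -> []<>(~q -> q)), u
2. ~q -> q, u   [~->-rule on 1]
3. ~[]<>(~q -> q), u   [~->-rule on 1]
4. q, u   [->-rule on 2 (branches; this branch)]
5. ~<>(~q -> q), v   [~[]-rule on 3: fresh world v, uRv]
6. ~(~q -> q), u   [~<>-rule on 5 via vRu]
7. ~q, u   [~->-rule on 6]
Accessibility: uRu, uRv, vRu, vRv
Branch closes: q and ~q both at u.
All branches of the negation close; one closing branch shown above.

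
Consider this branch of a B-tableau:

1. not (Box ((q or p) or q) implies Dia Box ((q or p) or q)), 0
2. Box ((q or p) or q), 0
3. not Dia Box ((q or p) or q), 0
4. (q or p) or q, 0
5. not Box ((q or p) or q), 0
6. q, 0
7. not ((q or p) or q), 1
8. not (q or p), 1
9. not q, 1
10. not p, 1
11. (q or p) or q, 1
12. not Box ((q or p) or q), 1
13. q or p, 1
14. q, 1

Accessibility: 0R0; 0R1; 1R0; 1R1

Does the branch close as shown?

Yes, closed

Both q and not q appear at 1.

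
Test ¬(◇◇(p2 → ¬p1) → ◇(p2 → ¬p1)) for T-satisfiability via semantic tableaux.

1. ¬(◇◇(p2 → ¬p1) → ◇(p2 → ¬p1)), w0
2. ◇◇(p2 → ¬p1), w0   [¬→-rule on 1]
3. ¬◇(p2 → ¬p1), w0   [¬→-rule on 1]
4. ¬(p2 → ¬p1), w0   [¬◇-rule on 3 via w0Rw0]
5. p2, w0   [¬→-rule on 4]
6. p1, w0   [¬→-rule on 4]
7. ◇(p2 → ¬p1), w1   [◇-rule on 2: fresh world w1, w0Rw1]
8. ¬(p2 → ¬p1), w1   [¬◇-rule on 3 via w0Rw1]
9. p2, w1   [¬→-rule on 8]
10. p1, w1   [¬→-rule on 8]
11. p2 → ¬p1, w2   [◇-rule on 7: fresh world w2, w1Rw2]
12. ¬p1, w2   [→-rule on 11 (branches; this branch)]
Accessibility: w0Rw0, w0Rw1, w1Rw1, w1Rw2, w2Rw2

Satisfiable (open branch found)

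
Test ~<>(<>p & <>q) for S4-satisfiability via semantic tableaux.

Satisfiable (open branch found)

1. ~<>(<>p & <>q), 0
2. ~(<>p & <>q), 0   [~<>-rule on 1 via 0R0]
3. ~<>q, 0   [~&-rule on 2 (branches; this branch)]
4. ~q, 0   [~<>-rule on 3 via 0R0]
Accessibility: 0R0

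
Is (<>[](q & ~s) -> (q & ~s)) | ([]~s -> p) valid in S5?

Tableau for the negation ~((<>[](q & ~s) -> (q & ~s)) | ([]~s -> p)):
1. ~((<>[](q & ~s) -> (q & ~s)) | ([]~s -> p)), u
2. ~(<>[](q & ~s) -> (q & ~s)), u
3. ~([]~s -> p), u
4. <>[](q & ~s), u
5. ~(q & ~s), u
6. []~s, u
7. ~p, u
8. ~s, u
9. ~q, u
10. [](q & ~s), v
11. ~s, v
12. q & ~s, u
13. q, u
Accessibility: uRu, uRv, vRu, vRv
Branch closes: q and ~q both at u.
All branches of the negation close; one closing branch shown above.

Valid in S5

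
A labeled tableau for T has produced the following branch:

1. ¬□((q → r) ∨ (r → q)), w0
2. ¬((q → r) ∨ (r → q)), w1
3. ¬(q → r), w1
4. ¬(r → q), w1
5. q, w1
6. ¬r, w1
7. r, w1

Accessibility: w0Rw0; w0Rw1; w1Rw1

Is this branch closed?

Both r and ¬r appear at w1.

Yes, closed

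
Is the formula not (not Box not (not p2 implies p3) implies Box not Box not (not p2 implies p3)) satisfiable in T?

Satisfiable

1. not (not Box not (not p2 implies p3) implies Box not Box not (not p2 implies p3)), w0
2. not Box not (not p2 implies p3), w0
3. not Box not Box not (not p2 implies p3), w0
4. not p2 implies p3, w1
5. p3, w1
6. Box not (not p2 implies p3), w2
7. not (not p2 implies p3), w2
8. not p2, w2
9. not p3, w2
Accessibility: w0Rw0, w0Rw1, w0Rw2, w1Rw1, w2Rw2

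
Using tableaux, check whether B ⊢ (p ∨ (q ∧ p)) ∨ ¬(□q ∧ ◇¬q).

Valid

Tableau for the negation ¬((p ∨ (q ∧ p)) ∨ ¬(□q ∧ ◇¬q)):
1. ¬((p ∨ (q ∧ p)) ∨ ¬(□q ∧ ◇¬q)), u
2. ¬(p ∨ (q ∧ p)), u   [¬∨-rule on 1]
3. □q ∧ ◇¬q, u   [¬∨-rule on 1]
4. ¬p, u   [¬∨-rule on 2]
5. ¬(q ∧ p), u   [¬∨-rule on 2]
6. □q, u   [∧-rule on 3]
7. ◇¬q, u   [∧-rule on 3]
8. q, u   [□-rule on 6 via uRu]
9. ¬q, v   [◇-rule on 7: fresh world v, uRv]
10. q, v   [□-rule on 6 via uRv]
Accessibility: uRu, uRv, vRu, vRv
Branch closes: q and ¬q both at v.
Every branch of the negation's tableau closes; the branch above is one of them.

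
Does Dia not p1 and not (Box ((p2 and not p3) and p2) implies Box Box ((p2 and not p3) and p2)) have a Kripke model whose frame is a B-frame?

Satisfiable (open branch found)

1. Dia not p1 and not (Box ((p2 and not p3) and p2) implies Box Box ((p2 and not p3) and p2)), w0
2. Dia not p1, w0
3. not (Box ((p2 and not p3) and p2) implies Box Box ((p2 and not p3) and p2)), w0
4. Box ((p2 and not p3) and p2), w0
5. not Box Box ((p2 and not p3) and p2), w0
6. (p2 and not p3) and p2, w0
7. p2 and not p3, w0
8. p2, w0
9. not p3, w0
10. not p1, w1
11. (p2 and not p3) and p2, w1
12. p2 and not p3, w1
13. p2, w1
14. not p3, w1
15. not Box ((p2 and not p3) and p2), w2
16. (p2 and not p3) and p2, w2
17. p2 and not p3, w2
18. p2, w2
19. not p3, w2
20. not ((p2 and not p3) and p2), w3
21. not p2, w3
Accessibility: w0Rw0, w0Rw1, w0Rw2, w1Rw0, w1Rw1, w2Rw0, w2Rw2, w2Rw3, w3Rw2, w3Rw3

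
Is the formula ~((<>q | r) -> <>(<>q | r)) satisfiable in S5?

1. ~((<>q | r) -> <>(<>q | r)), 0
2. <>q | r, 0
3. ~<>(<>q | r), 0
4. ~(<>q | r), 0
5. ~<>q, 0
6. ~r, 0
7. ~q, 0
8. <>q, 0
9. q, 1
10. ~(<>q | r), 1
11. ~<>q, 1
12. ~r, 1
13. ~q, 1
Accessibility: 0R0, 0R1, 1R0, 1R1
Branch closes: q and ~q both at 1.
Every branch closes; the branch above is one of them.

No, unsatisfiable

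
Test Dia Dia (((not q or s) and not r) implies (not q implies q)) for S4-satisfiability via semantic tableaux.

Yes, satisfiable

1. Dia Dia (((not q or s) and not r) implies (not q implies q)), w0
2. Dia (((not q or s) and not r) implies (not q implies q)), w1
3. ((not q or s) and not r) implies (not q implies q), w2
4. not q implies q, w2
5. q, w2
Accessibility: w0Rw0, w0Rw1, w0Rw2, w1Rw1, w1Rw2, w2Rw2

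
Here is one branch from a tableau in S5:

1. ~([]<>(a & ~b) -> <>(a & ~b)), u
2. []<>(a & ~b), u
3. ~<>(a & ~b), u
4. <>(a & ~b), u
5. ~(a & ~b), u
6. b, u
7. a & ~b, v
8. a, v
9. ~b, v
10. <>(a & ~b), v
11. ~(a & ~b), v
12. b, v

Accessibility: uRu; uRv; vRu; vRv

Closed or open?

Yes, closed

Both b and ~b appear at v.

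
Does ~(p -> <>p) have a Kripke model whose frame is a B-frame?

No, unsatisfiable

1. ~(p -> <>p), u
2. p, u   [~->-rule on 1]
3. ~<>p, u   [~->-rule on 1]
4. ~p, u   [~<>-rule on 3 via uRu]
Accessibility: uRu
Branch closes: p and ~p both at u.
(One branch shown.) All branches close.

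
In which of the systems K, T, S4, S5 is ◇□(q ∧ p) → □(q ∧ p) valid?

S4-tableau for the negation ¬(◇□(q ∧ p) → □(q ∧ p)):
1. ¬(◇□(q ∧ p) → □(q ∧ p)), 0
2. ◇□(q ∧ p), 0
3. ¬□(q ∧ p), 0
4. □(q ∧ p), 1
5. q ∧ p, 1
6. q, 1
7. p, 1
8. ¬(q ∧ p), 2
9. ¬p, 2
Accessibility: 0R0, 0R1, 0R2, 1R1, 2R2
Complete open branch: countermodel on an S4-frame, so not valid in S4, nor in K, T (the same frame is also a K-frame and a T-frame).
S5-tableau for the negation ¬(◇□(q ∧ p) → □(q ∧ p)):
1. ¬(◇□(q ∧ p) → □(q ∧ p)), 0
2. ◇□(q ∧ p), 0
3. ¬□(q ∧ p), 0
4. □(q ∧ p), 1
5. q ∧ p, 0
6. q, 0
7. p, 0
8. q ∧ p, 1
9. q, 1
10. p, 1
11. ¬(q ∧ p), 2
12. q ∧ p, 2
13. q, 2
14. p, 2
15. ¬p, 2
Accessibility: 0R0, 0R1, 0R2, 1R0, 1R1, 1R2, 2R0, 2R1, 2R2
Branch closes: p and ¬p both at 2.
Every branch closes (one shown): valid in S5.

S5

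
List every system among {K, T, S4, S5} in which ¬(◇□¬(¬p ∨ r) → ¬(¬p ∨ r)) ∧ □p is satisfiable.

K, T, S4

S4-tableau for the formula:
1. ¬(◇□¬(¬p ∨ r) → ¬(¬p ∨ r)) ∧ □p, 0
2. ¬(◇□¬(¬p ∨ r) → ¬(¬p ∨ r)), 0   [∧-rule on 1]
3. □p, 0   [∧-rule on 1]
4. ◇□¬(¬p ∨ r), 0   [¬→-rule on 2]
5. ¬p ∨ r, 0   [¬→-rule on 2]
6. p, 0   [□-rule on 3 via 0R0]
7. r, 0   [∨-rule on 5 (branches; this branch)]
8. □¬(¬p ∨ r), 1   [◇-rule on 4: fresh world 1, 0R1]
9. p, 1   [□-rule on 3 via 0R1]
10. ¬(¬p ∨ r), 1   [□-rule on 8 via 1R1]
11. ¬r, 1   [¬∨-rule on 10]
Accessibility: 0R0, 0R1, 1R1
Complete open branch: satisfiable in S4, hence also in K, T (this S4-model is also a K-model and a T-model).
S5-tableau for the formula:
1. ¬(◇□¬(¬p ∨ r) → ¬(¬p ∨ r)) ∧ □p, 0
2. ¬(◇□¬(¬p ∨ r) → ¬(¬p ∨ r)), 0   [∧-rule on 1]
3. □p, 0   [∧-rule on 1]
4. ◇□¬(¬p ∨ r), 0   [¬→-rule on 2]
5. ¬p ∨ r, 0   [¬→-rule on 2]
6. p, 0   [□-rule on 3 via 0R0]
7. r, 0   [∨-rule on 5 (branches; this branch)]
8. □¬(¬p ∨ r), 1   [◇-rule on 4: fresh world 1, 0R1]
9. p, 1   [□-rule on 3 via 0R1]
10. ¬(¬p ∨ r), 0   [□-rule on 8 via 1R0]
11. ¬r, 0   [¬∨-rule on 10]
Accessibility: 0R0, 0R1, 1R0, 1R1
Branch closes: r and ¬r both at 0.
Every branch closes (one shown): unsatisfiable in S5.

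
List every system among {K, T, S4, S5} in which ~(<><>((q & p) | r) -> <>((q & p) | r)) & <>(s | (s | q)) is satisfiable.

T-tableau for the formula:
1. ~(<><>((q & p) | r) -> <>((q & p) | r)) & <>(s | (s | q)), u
2. ~(<><>((q & p) | r) -> <>((q & p) | r)), u   [&-rule on 1]
3. <>(s | (s | q)), u   [&-rule on 1]
4. <><>((q & p) | r), u   [~->-rule on 2]
5. ~<>((q & p) | r), u   [~->-rule on 2]
6. ~((q & p) | r), u   [~<>-rule on 5 via uRu]
7. ~(q & p), u   [~|-rule on 6]
8. ~r, u   [~|-rule on 6]
9. ~p, u   [~&-rule on 7 (branches; this branch)]
10. s | (s | q), v   [<>-rule on 3: fresh world v, uRv]
11. ~((q & p) | r), v   [~<>-rule on 5 via uRv]
12. ~(q & p), v   [~|-rule on 11]
13. ~r, v   [~|-rule on 11]
14. s | q, v   [|-rule on 10 (branches; this branch)]
15. ~p, v   [~&-rule on 12 (branches; this branch)]
16. q, v   [|-rule on 14 (branches; this branch)]
17. <>((q & p) | r), w   [<>-rule on 4: fresh world w, uRw]
18. ~((q & p) | r), w   [~<>-rule on 5 via uRw]
19. ~(q & p), w   [~|-rule on 18]
20. ~r, w   [~|-rule on 18]
21. ~p, w   [~&-rule on 19 (branches; this branch)]
22. (q & p) | r, x   [<>-rule on 17: fresh world x, wRx]
23. r, x   [|-rule on 22 (branches; this branch)]
Accessibility: uRu, uRv, uRw, vRv, wRw, wRx, xRx
Complete open branch: satisfiable in T, hence also in K (this T-model is also a K-model).
S4-tableau for the formula:
1. ~(<><>((q & p) | r) -> <>((q & p) | r)) & <>(s | (s | q)), u
2. ~(<><>((q & p) | r) -> <>((q & p) | r)), u   [&-rule on 1]
3. <>(s | (s | q)), u   [&-rule on 1]
4. <><>((q & p) | r), u   [~->-rule on 2]
5. ~<>((q & p) | r), u   [~->-rule on 2]
6. ~((q & p) | r), u   [~<>-rule on 5 via uRu]
7. ~(q & p), u   [~|-rule on 6]
8. ~r, u   [~|-rule on 6]
9. ~p, u   [~&-rule on 7 (branches; this branch)]
10. s | (s | q), v   [<>-rule on 3: fresh world v, uRv]
11. ~((q & p) | r), v   [~<>-rule on 5 via uRv]
12. ~(q & p), v   [~|-rule on 11]
13. ~r, v   [~|-rule on 11]
14. s | q, v   [|-rule on 10 (branches; this branch)]
15. ~p, v   [~&-rule on 12 (branches; this branch)]
16. q, v   [|-rule on 14 (branches; this branch)]
17. <>((q & p) | r), w   [<>-rule on 4: fresh world w, uRw]
18. ~((q & p) | r), w   [~<>-rule on 5 via uRw]
19. ~(q & p), w   [~|-rule on 18]
20. ~r, w   [~|-rule on 18]
21. ~p, w   [~&-rule on 19 (branches; this branch)]
22. (q & p) | r, x   [<>-rule on 17: fresh world x, wRx]
23. ~((q & p) | r), x   [~<>-rule on 5 via uRx]
24. ~(q & p), x   [~|-rule on 23]
25. ~r, x   [~|-rule on 23]
26. q & p, x   [|-rule on 22 (branches; this branch)]
27. q, x   [&-rule on 26]
28. p, x   [&-rule on 26]
29. ~p, x   [~&-rule on 24 (branches; this branch)]
Accessibility: uRu, uRv, uRw, uRx, vRv, wRw, wRx, xRx
Branch closes: p and ~p both at x.
Every branch closes (one shown): unsatisfiable in S4, hence also in S5 (every S5-frame is an S4-frame).

K, T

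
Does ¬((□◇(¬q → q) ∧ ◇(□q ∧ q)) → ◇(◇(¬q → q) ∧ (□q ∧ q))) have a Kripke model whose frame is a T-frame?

1. ¬((□◇(¬q → q) ∧ ◇(□q ∧ q)) → ◇(◇(¬q → q) ∧ (□q ∧ q))), u
2. □◇(¬q → q) ∧ ◇(□q ∧ q), u   [¬→-rule on 1]
3. ¬◇(◇(¬q → q) ∧ (□q ∧ q)), u   [¬→-rule on 1]
4. □◇(¬q → q), u   [∧-rule on 2]
5. ◇(□q ∧ q), u   [∧-rule on 2]
6. ¬(◇(¬q → q) ∧ (□q ∧ q)), u   [¬◇-rule on 3 via uRu]
7. ◇(¬q → q), u   [□-rule on 4 via uRu]
8. ¬(□q ∧ q), u   [¬∧-rule on 6 (branches; this branch)]
9. ¬□q, u   [¬∧-rule on 8 (branches; this branch)]
10. □q ∧ q, v   [◇-rule on 5: fresh world v, uRv]
11. □q, v   [∧-rule on 10]
12. q, v   [∧-rule on 10]
13. ¬(◇(¬q → q) ∧ (□q ∧ q)), v   [¬◇-rule on 3 via uRv]
14. ◇(¬q → q), v   [□-rule on 4 via uRv]
15. ¬(□q ∧ q), v   [¬∧-rule on 13 (branches; this branch)]
16. ¬□q, v   [¬∧-rule on 15 (branches; this branch)]
17. ¬q → q, w   [◇-rule on 7: fresh world w, uRw]
18. ¬(◇(¬q → q) ∧ (□q ∧ q)), w   [¬◇-rule on 3 via uRw]
19. ◇(¬q → q), w   [□-rule on 4 via uRw]
20. q, w   [→-rule on 17 (branches; this branch)]
21. ¬(□q ∧ q), w   [¬∧-rule on 18 (branches; this branch)]
22. ¬□q, w   [¬∧-rule on 21 (branches; this branch)]
23. ¬q, x   [¬□-rule on 9: fresh world x, uRx]
24. ¬(◇(¬q → q) ∧ (□q ∧ q)), x   [¬◇-rule on 3 via uRx]
25. ◇(¬q → q), x   [□-rule on 4 via uRx]
26. ¬◇(¬q → q), x   [¬∧-rule on 24 (branches; this branch)]
27. ¬(¬q → q), x   [¬◇-rule on 26 via xRx]
28. ¬q → q, y   [◇-rule on 14: fresh world y, vRy]
29. q, y   [□-rule on 11 via vRy]
30. ¬q, z   [¬□-rule on 16: fresh world z, vRz]
31. q, z   [□-rule on 11 via vRz]
Accessibility: uRu, uRv, uRw, uRx, vRv, vRy, vRz, wRw, xRx, yRy, zRz
Branch closes: q and ¬q both at z.
All branches of the tableau close; one closing branch shown above.

No, unsatisfiable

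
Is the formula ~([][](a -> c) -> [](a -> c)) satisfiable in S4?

Unsatisfiable

1. ~([][](a -> c) -> [](a -> c)), 0
2. [][](a -> c), 0
3. ~[](a -> c), 0
4. [](a -> c), 0
5. a -> c, 0
6. c, 0
7. ~(a -> c), 1
8. a, 1
9. ~c, 1
10. [](a -> c), 1
11. a -> c, 1
12. c, 1
Accessibility: 0R0, 0R1, 1R1
Branch closes: c and ~c both at 1.
Every branch closes; the branch above is one of them.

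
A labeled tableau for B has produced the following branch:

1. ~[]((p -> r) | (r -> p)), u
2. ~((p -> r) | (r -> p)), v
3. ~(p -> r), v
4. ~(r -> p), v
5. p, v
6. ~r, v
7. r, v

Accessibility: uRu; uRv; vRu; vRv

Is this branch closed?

Closed

Both r and ~r appear at v.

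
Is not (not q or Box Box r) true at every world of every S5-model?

Not valid

Tableau for the negation not q or Box Box r:
1. not q or Box Box r, u
2. Box Box r, u   [or-rule on 1 (branches; this branch)]
3. Box r, u   [Box-rule on 2 via uRu]
4. r, u   [Box-rule on 3 via uRu]
Accessibility: uRu
The negation has an open branch (countermodel exists).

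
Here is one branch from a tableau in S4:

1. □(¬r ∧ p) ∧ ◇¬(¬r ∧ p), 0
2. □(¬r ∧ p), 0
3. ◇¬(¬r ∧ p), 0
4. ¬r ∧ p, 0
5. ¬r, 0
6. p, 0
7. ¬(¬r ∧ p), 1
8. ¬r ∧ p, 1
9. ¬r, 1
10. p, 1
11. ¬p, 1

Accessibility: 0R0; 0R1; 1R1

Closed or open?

Yes, closed

Both p and ¬p appear at 1.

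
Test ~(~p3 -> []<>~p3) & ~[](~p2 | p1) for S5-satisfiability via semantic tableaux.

1. ~(~p3 -> []<>~p3) & ~[](~p2 | p1), u
2. ~(~p3 -> []<>~p3), u
3. ~[](~p2 | p1), u
4. ~p3, u
5. ~[]<>~p3, u
6. ~(~p2 | p1), v
7. p2, v
8. ~p1, v
9. ~<>~p3, w
10. p3, u
Accessibility: uRu, uRv, uRw, vRu, vRv, vRw, wRu, wRv, wRw
Branch closes: p3 and ~p3 both at u.
Every branch closes; the branch above is one of them.

Unsatisfiable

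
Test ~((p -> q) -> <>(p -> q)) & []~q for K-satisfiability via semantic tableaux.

Satisfiable (open branch found)

1. ~((p -> q) -> <>(p -> q)) & []~q, w0
2. ~((p -> q) -> <>(p -> q)), w0
3. []~q, w0
4. p -> q, w0
5. ~<>(p -> q), w0
6. q, w0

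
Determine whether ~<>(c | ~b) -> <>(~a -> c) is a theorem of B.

Tableau for the negation ~(~<>(c | ~b) -> <>(~a -> c)):
1. ~(~<>(c | ~b) -> <>(~a -> c)), u
2. ~<>(c | ~b), u
3. ~<>(~a -> c), u
4. ~(c | ~b), u
5. ~c, u
6. b, u
7. ~(~a -> c), u
8. ~a, u
Accessibility: uRu
The negation has an open branch (countermodel exists).

No, not valid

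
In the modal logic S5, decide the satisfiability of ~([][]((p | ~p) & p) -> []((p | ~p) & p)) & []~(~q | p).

1. ~([][]((p | ~p) & p) -> []((p | ~p) & p)) & []~(~q | p), 0
2. ~([][]((p | ~p) & p) -> []((p | ~p) & p)), 0
3. []~(~q | p), 0
4. [][]((p | ~p) & p), 0
5. ~[]((p | ~p) & p), 0
6. ~(~q | p), 0
7. q, 0
8. ~p, 0
9. []((p | ~p) & p), 0
10. (p | ~p) & p, 0
11. p | ~p, 0
12. p, 0
Accessibility: 0R0
Branch closes: p and ~p both at 0.
All branches of the tableau close; one closing branch shown above.

No, unsatisfiable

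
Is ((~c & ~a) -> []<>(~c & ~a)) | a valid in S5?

Valid

Tableau for the negation ~(((~c & ~a) -> []<>(~c & ~a)) | a):
1. ~(((~c & ~a) -> []<>(~c & ~a)) | a), u
2. ~((~c & ~a) -> []<>(~c & ~a)), u   [~|-rule on 1]
3. ~a, u   [~|-rule on 1]
4. ~c & ~a, u   [~->-rule on 2]
5. ~[]<>(~c & ~a), u   [~->-rule on 2]
6. ~c, u   [&-rule on 4]
7. ~<>(~c & ~a), v   [~[]-rule on 5: fresh world v, uRv]
8. ~(~c & ~a), u   [~<>-rule on 7 via vRu]
9. ~(~c & ~a), v   [~<>-rule on 7 via vRv]
10. a, u   [~&-rule on 8 (branches; this branch)]
Accessibility: uRu, uRv, vRu, vRv
Branch closes: a and ~a both at u.
Every branch of the negation's tableau closes; the branch above is one of them.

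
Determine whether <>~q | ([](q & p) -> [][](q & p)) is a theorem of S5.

Tableau for the negation ~(<>~q | ([](q & p) -> [][](q & p))):
1. ~(<>~q | ([](q & p) -> [][](q & p))), 0
2. ~<>~q, 0   [~|-rule on 1]
3. ~([](q & p) -> [][](q & p)), 0   [~|-rule on 1]
4. [](q & p), 0   [~->-rule on 3]
5. ~[][](q & p), 0   [~->-rule on 3]
6. q, 0   [~<>-rule on 2 via 0R0]
7. q & p, 0   [[]-rule on 4 via 0R0]
8. p, 0   [&-rule on 7]
9. ~[](q & p), 1   [~[]-rule on 5: fresh world 1, 0R1]
10. q, 1   [~<>-rule on 2 via 0R1]
11. q & p, 1   [[]-rule on 4 via 0R1]
12. p, 1   [&-rule on 11]
13. ~(q & p), 2   [~[]-rule on 9: fresh world 2, 1R2]
14. q, 2   [~<>-rule on 2 via 0R2]
15. q & p, 2   [[]-rule on 4 via 0R2]
16. p, 2   [&-rule on 15]
17. ~p, 2   [~&-rule on 13 (branches; this branch)]
Accessibility: 0R0, 0R1, 0R2, 1R0, 1R1, 1R2, 2R0, 2R1, 2R2
Branch closes: p and ~p both at 2.
Every branch of the negation's tableau closes; the branch above is one of them.

Valid in S5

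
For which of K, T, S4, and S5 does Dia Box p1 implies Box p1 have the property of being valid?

S5

S4-tableau for the negation not (Dia Box p1 implies Box p1):
1. not (Dia Box p1 implies Box p1), w0
2. Dia Box p1, w0
3. not Box p1, w0
4. Box p1, w1
5. p1, w1
6. not p1, w2
Accessibility: w0Rw0, w0Rw1, w0Rw2, w1Rw1, w2Rw2
Complete open branch: countermodel on an S4-frame, so not valid in S4, nor in K, T (the same frame is also a K-frame and a T-frame).
S5-tableau for the negation not (Dia Box p1 implies Box p1):
1. not (Dia Box p1 implies Box p1), w0
2. Dia Box p1, w0
3. not Box p1, w0
4. Box p1, w1
5. p1, w0
6. p1, w1
7. not p1, w2
8. p1, w2
Accessibility: w0Rw0, w0Rw1, w0Rw2, w1Rw0, w1Rw1, w1Rw2, w2Rw0, w2Rw1, w2Rw2
Branch closes: p1 and not p1 both at w2.
Every branch closes (one shown): valid in S5.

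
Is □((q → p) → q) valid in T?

Tableau for the negation ¬□((q → p) → q):
1. ¬□((q → p) → q), u
2. ¬((q → p) → q), v
3. q → p, v
4. ¬q, v
5. p, v
Accessibility: uRu, uRv, vRv
The negation has an open branch (countermodel exists).

No, not valid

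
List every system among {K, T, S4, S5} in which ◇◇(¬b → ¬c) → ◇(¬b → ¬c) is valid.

S4-tableau for the negation ¬(◇◇(¬b → ¬c) → ◇(¬b → ¬c)):
1. ¬(◇◇(¬b → ¬c) → ◇(¬b → ¬c)), 0
2. ◇◇(¬b → ¬c), 0
3. ¬◇(¬b → ¬c), 0
4. ¬(¬b → ¬c), 0
5. ¬b, 0
6. c, 0
7. ◇(¬b → ¬c), 1
8. ¬(¬b → ¬c), 1
9. ¬b, 1
10. c, 1
11. ¬b → ¬c, 2
12. ¬(¬b → ¬c), 2
13. ¬b, 2
14. c, 2
15. ¬c, 2
Accessibility: 0R0, 0R1, 0R2, 1R1, 1R2, 2R2
Branch closes: c and ¬c both at 2.
Every branch closes (one shown): valid in S4, hence also in S5 (every theorem of S4 is a theorem of S5).
T-tableau for the negation ¬(◇◇(¬b → ¬c) → ◇(¬b → ¬c)):
1. ¬(◇◇(¬b → ¬c) → ◇(¬b → ¬c)), 0
2. ◇◇(¬b → ¬c), 0
3. ¬◇(¬b → ¬c), 0
4. ¬(¬b → ¬c), 0
5. ¬b, 0
6. c, 0
7. ◇(¬b → ¬c), 1
8. ¬(¬b → ¬c), 1
9. ¬b, 1
10. c, 1
11. ¬b → ¬c, 2
12. ¬c, 2
Accessibility: 0R0, 0R1, 1R1, 1R2, 2R2
Complete open branch: countermodel on a T-frame, so not valid in T, nor in K (the same frame is also a K-frame).

S4, S5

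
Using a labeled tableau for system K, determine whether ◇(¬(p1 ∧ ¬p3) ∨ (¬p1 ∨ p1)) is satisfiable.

Yes, satisfiable

1. ◇(¬(p1 ∧ ¬p3) ∨ (¬p1 ∨ p1)), u
2. ¬(p1 ∧ ¬p3) ∨ (¬p1 ∨ p1), v   [◇-rule on 1: fresh world v, uRv]
3. ¬p1 ∨ p1, v   [∨-rule on 2 (branches; this branch)]
4. p1, v   [∨-rule on 3 (branches; this branch)]
Accessibility: uRv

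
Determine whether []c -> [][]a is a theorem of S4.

Tableau for the negation ~([]c -> [][]a):
1. ~([]c -> [][]a), w0
2. []c, w0
3. ~[][]a, w0
4. c, w0
5. ~[]a, w1
6. c, w1
7. ~a, w2
8. c, w2
Accessibility: w0Rw0, w0Rw1, w0Rw2, w1Rw1, w1Rw2, w2Rw2
The negation has an open branch (countermodel exists).

Not valid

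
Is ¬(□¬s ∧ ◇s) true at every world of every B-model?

Tableau for the negation □¬s ∧ ◇s:
1. □¬s ∧ ◇s, w0
2. □¬s, w0
3. ◇s, w0
4. ¬s, w0
5. s, w1
6. ¬s, w1
Accessibility: w0Rw0, w0Rw1, w1Rw0, w1Rw1
Branch closes: s and ¬s both at w1.
Every branch of the negation's tableau closes; the branch above is one of them.

Valid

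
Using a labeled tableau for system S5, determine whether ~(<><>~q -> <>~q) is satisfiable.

1. ~(<><>~q -> <>~q), 0
2. <><>~q, 0
3. ~<>~q, 0
4. q, 0
5. <>~q, 1
6. q, 1
7. ~q, 2
8. q, 2
Accessibility: 0R0, 0R1, 0R2, 1R0, 1R1, 1R2, 2R0, 2R1, 2R2
Branch closes: q and ~q both at 2.
All branches of the tableau close; one closing branch shown above.

No, unsatisfiable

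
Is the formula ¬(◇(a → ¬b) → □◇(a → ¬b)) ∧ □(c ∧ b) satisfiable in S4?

Yes, satisfiable

1. ¬(◇(a → ¬b) → □◇(a → ¬b)) ∧ □(c ∧ b), 0
2. ¬(◇(a → ¬b) → □◇(a → ¬b)), 0
3. □(c ∧ b), 0
4. ◇(a → ¬b), 0
5. ¬□◇(a → ¬b), 0
6. c ∧ b, 0
7. c, 0
8. b, 0
9. a → ¬b, 1
10. c ∧ b, 1
11. c, 1
12. b, 1
13. ¬a, 1
14. ¬◇(a → ¬b), 2
15. c ∧ b, 2
16. c, 2
17. b, 2
18. ¬(a → ¬b), 2
19. a, 2
Accessibility: 0R0, 0R1, 0R2, 1R1, 2R2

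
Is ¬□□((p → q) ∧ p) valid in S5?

Tableau for the negation □□((p → q) ∧ p):
1. □□((p → q) ∧ p), w0
2. □((p → q) ∧ p), w0
3. (p → q) ∧ p, w0
4. p → q, w0
5. p, w0
6. q, w0
Accessibility: w0Rw0
The negation has an open branch (countermodel exists).

Not valid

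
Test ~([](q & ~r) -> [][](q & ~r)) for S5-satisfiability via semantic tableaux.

Unsatisfiable

1. ~([](q & ~r) -> [][](q & ~r)), u
2. [](q & ~r), u   [~->-rule on 1]
3. ~[][](q & ~r), u   [~->-rule on 1]
4. q & ~r, u   [[]-rule on 2 via uRu]
5. q, u   [&-rule on 4]
6. ~r, u   [&-rule on 4]
7. ~[](q & ~r), v   [~[]-rule on 3: fresh world v, uRv]
8. q & ~r, v   [[]-rule on 2 via uRv]
9. q, v   [&-rule on 8]
10. ~r, v   [&-rule on 8]
11. ~(q & ~r), w   [~[]-rule on 7: fresh world w, vRw]
12. q & ~r, w   [[]-rule on 2 via uRw]
13. q, w   [&-rule on 12]
14. ~r, w   [&-rule on 12]
15. r, w   [~&-rule on 11 (branches; this branch)]
Accessibility: uRu, uRv, uRw, vRu, vRv, vRw, wRu, wRv, wRw
Branch closes: r and ~r both at w.
(One branch shown.) All branches close.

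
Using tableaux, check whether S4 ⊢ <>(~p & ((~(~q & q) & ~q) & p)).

Not valid

Tableau for the negation ~<>(~p & ((~(~q & q) & ~q) & p)):
1. ~<>(~p & ((~(~q & q) & ~q) & p)), 0
2. ~(~p & ((~(~q & q) & ~q) & p)), 0
3. ~((~(~q & q) & ~q) & p), 0
4. ~p, 0
Accessibility: 0R0
The negation has an open branch (countermodel exists).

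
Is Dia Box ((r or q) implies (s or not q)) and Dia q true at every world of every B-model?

Not valid

Tableau for the negation not (Dia Box ((r or q) implies (s or not q)) and Dia q):
1. not (Dia Box ((r or q) implies (s or not q)) and Dia q), u
2. not Dia q, u
3. not q, u
Accessibility: uRu
The negation has an open branch (countermodel exists).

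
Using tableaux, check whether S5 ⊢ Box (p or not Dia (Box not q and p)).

No, not valid

Tableau for the negation not Box (p or not Dia (Box not q and p)):
1. not Box (p or not Dia (Box not q and p)), u
2. not (p or not Dia (Box not q and p)), v   [neg-Box-rule on 1: fresh world v, uRv]
3. not p, v   [neg-or-rule on 2]
4. Dia (Box not q and p), v   [neg-or-rule on 2]
5. Box not q and p, w   [Dia-rule on 4: fresh world w, vRw]
6. Box not q, w   [and-rule on 5]
7. p, w   [and-rule on 5]
8. not q, u   [Box-rule on 6 via wRu]
9. not q, v   [Box-rule on 6 via wRv]
10. not q, w   [Box-rule on 6 via wRw]
Accessibility: uRu, uRv, uRw, vRu, vRv, vRw, wRu, wRv, wRw
The negation has an open branch (countermodel exists).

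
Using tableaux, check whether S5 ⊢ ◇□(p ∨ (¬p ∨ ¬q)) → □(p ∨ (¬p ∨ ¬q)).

Tableau for the negation ¬(◇□(p ∨ (¬p ∨ ¬q)) → □(p ∨ (¬p ∨ ¬q))):
1. ¬(◇□(p ∨ (¬p ∨ ¬q)) → □(p ∨ (¬p ∨ ¬q))), w0
2. ◇□(p ∨ (¬p ∨ ¬q)), w0   [¬→-rule on 1]
3. ¬□(p ∨ (¬p ∨ ¬q)), w0   [¬→-rule on 1]
4. □(p ∨ (¬p ∨ ¬q)), w1   [◇-rule on 2: fresh world w1, w0Rw1]
5. p ∨ (¬p ∨ ¬q), w0   [□-rule on 4 via w1Rw0]
6. p ∨ (¬p ∨ ¬q), w1   [□-rule on 4 via w1Rw1]
7. ¬p ∨ ¬q, w0   [∨-rule on 5 (branches; this branch)]
8. ¬p ∨ ¬q, w1   [∨-rule on 6 (branches; this branch)]
9. ¬q, w0   [∨-rule on 7 (branches; this branch)]
10. ¬q, w1   [∨-rule on 8 (branches; this branch)]
11. ¬(p ∨ (¬p ∨ ¬q)), w2   [¬□-rule on 3: fresh world w2, w0Rw2]
12. ¬p, w2   [¬∨-rule on 11]
13. ¬(¬p ∨ ¬q), w2   [¬∨-rule on 11]
14. p, w2   [¬∨-rule on 13]
15. q, w2   [¬∨-rule on 13]
Accessibility: w0Rw0, w0Rw1, w0Rw2, w1Rw0, w1Rw1, w1Rw2, w2Rw0, w2Rw1, w2Rw2
Branch closes: p and ¬p both at w2.
All branches of the negation close; one closing branch shown above.

Valid in S5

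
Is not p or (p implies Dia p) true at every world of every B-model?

Tableau for the negation not (not p or (p implies Dia p)):
1. not (not p or (p implies Dia p)), 0
2. p, 0
3. not (p implies Dia p), 0
4. not Dia p, 0
5. not p, 0
Accessibility: 0R0
Branch closes: p and not p both at 0.
All branches of the negation close; one closing branch shown above.

Yes, valid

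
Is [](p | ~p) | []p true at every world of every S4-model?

Valid in S4

Tableau for the negation ~([](p | ~p) | []p):
1. ~([](p | ~p) | []p), w0
2. ~[](p | ~p), w0
3. ~[]p, w0
4. ~(p | ~p), w1
5. ~p, w1
6. p, w1
Accessibility: w0Rw0, w0Rw1, w1Rw1
Branch closes: p and ~p both at w1.
Every branch of the negation's tableau closes; the branch above is one of them.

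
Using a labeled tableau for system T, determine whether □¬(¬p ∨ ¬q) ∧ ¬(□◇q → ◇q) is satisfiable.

1. □¬(¬p ∨ ¬q) ∧ ¬(□◇q → ◇q), w0
2. □¬(¬p ∨ ¬q), w0   [∧-rule on 1]
3. ¬(□◇q → ◇q), w0   [∧-rule on 1]
4. □◇q, w0   [¬→-rule on 3]
5. ¬◇q, w0   [¬→-rule on 3]
6. ¬(¬p ∨ ¬q), w0   [□-rule on 2 via w0Rw0]
7. p, w0   [¬∨-rule on 6]
8. q, w0   [¬∨-rule on 6]
9. ◇q, w0   [□-rule on 4 via w0Rw0]
10. ¬q, w0   [¬◇-rule on 5 via w0Rw0]
Accessibility: w0Rw0
Branch closes: q and ¬q both at w0.
(One branch shown.) All branches close.

No, unsatisfiable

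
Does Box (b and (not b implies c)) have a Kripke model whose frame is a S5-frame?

Yes, satisfiable

1. Box (b and (not b implies c)), w0
2. b and (not b implies c), w0
3. b, w0
4. not b implies c, w0
5. c, w0
Accessibility: w0Rw0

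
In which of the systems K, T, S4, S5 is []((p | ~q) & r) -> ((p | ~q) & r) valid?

T, S4, S5

K-tableau for the negation ~([]((p | ~q) & r) -> ((p | ~q) & r)):
1. ~([]((p | ~q) & r) -> ((p | ~q) & r)), w0
2. []((p | ~q) & r), w0
3. ~((p | ~q) & r), w0
4. ~r, w0
Complete open branch: countermodel on a K-frame, so not valid in K.
T-tableau for the negation ~([]((p | ~q) & r) -> ((p | ~q) & r)):
1. ~([]((p | ~q) & r) -> ((p | ~q) & r)), w0
2. []((p | ~q) & r), w0
3. ~((p | ~q) & r), w0
4. (p | ~q) & r, w0
5. p | ~q, w0
6. r, w0
7. ~(p | ~q), w0
8. ~p, w0
9. q, w0
10. ~q, w0
Accessibility: w0Rw0
Branch closes: q and ~q both at w0.
Every branch closes (one shown): valid in T, hence also in S4, S5 (every theorem of T is a theorem of S4 and S5).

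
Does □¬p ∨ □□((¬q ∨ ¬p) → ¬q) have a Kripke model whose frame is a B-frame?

Yes, satisfiable

1. □¬p ∨ □□((¬q ∨ ¬p) → ¬q), 0
2. □□((¬q ∨ ¬p) → ¬q), 0
3. □((¬q ∨ ¬p) → ¬q), 0
4. (¬q ∨ ¬p) → ¬q, 0
5. ¬q, 0
Accessibility: 0R0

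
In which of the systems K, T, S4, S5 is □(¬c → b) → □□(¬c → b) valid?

S4-tableau for the negation ¬(□(¬c → b) → □□(¬c → b)):
1. ¬(□(¬c → b) → □□(¬c → b)), 0
2. □(¬c → b), 0
3. ¬□□(¬c → b), 0
4. ¬c → b, 0
5. b, 0
6. ¬□(¬c → b), 1
7. ¬c → b, 1
8. b, 1
9. ¬(¬c → b), 2
10. ¬c, 2
11. ¬b, 2
12. ¬c → b, 2
13. b, 2
Accessibility: 0R0, 0R1, 0R2, 1R1, 1R2, 2R2
Branch closes: b and ¬b both at 2.
Every branch closes (one shown): valid in S4, hence also in S5 (every theorem of S4 is a theorem of S5).
T-tableau for the negation ¬(□(¬c → b) → □□(¬c → b)):
1. ¬(□(¬c → b) → □□(¬c → b)), 0
2. □(¬c → b), 0
3. ¬□□(¬c → b), 0
4. ¬c → b, 0
5. b, 0
6. ¬□(¬c → b), 1
7. ¬c → b, 1
8. b, 1
9. ¬(¬c → b), 2
10. ¬c, 2
11. ¬b, 2
Accessibility: 0R0, 0R1, 1R1, 1R2, 2R2
Complete open branch: countermodel on a T-frame, so not valid in T, nor in K (the same frame is also a K-frame).

S4, S5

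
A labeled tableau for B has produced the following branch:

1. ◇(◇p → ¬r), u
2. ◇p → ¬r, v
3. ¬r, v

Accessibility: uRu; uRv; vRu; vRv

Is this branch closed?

No atom appears with both signs at the same world.

Not closed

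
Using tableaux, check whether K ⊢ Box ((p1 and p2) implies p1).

Tableau for the negation not Box ((p1 and p2) implies p1):
1. not Box ((p1 and p2) implies p1), 0
2. not ((p1 and p2) implies p1), 1
3. p1 and p2, 1
4. not p1, 1
5. p1, 1
6. p2, 1
Accessibility: 0R1
Branch closes: p1 and not p1 both at 1.
Every branch of the negation's tableau closes; the branch above is one of them.

Valid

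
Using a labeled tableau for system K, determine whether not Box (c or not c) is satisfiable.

1. not Box (c or not c), u
2. not (c or not c), v   [neg-Box-rule on 1: fresh world v, uRv]
3. not c, v   [neg-or-rule on 2]
4. c, v   [neg-or-rule on 2]
Accessibility: uRv
Branch closes: c and not c both at v.
All branches of the tableau close; one closing branch shown above.

No, unsatisfiable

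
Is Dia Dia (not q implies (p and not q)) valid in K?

No, not valid

Tableau for the negation not Dia Dia (not q implies (p and not q)):
1. not Dia Dia (not q implies (p and not q)), w0
The negation has an open branch (countermodel exists).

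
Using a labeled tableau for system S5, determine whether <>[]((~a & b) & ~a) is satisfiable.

Yes, satisfiable

1. <>[]((~a & b) & ~a), 0
2. []((~a & b) & ~a), 1   [<>-rule on 1: fresh world 1, 0R1]
3. (~a & b) & ~a, 0   [[]-rule on 2 via 1R0]
4. ~a & b, 0   [&-rule on 3]
5. ~a, 0   [&-rule on 3]
6. b, 0   [&-rule on 4]
7. (~a & b) & ~a, 1   [[]-rule on 2 via 1R1]
8. ~a & b, 1   [&-rule on 7]
9. ~a, 1   [&-rule on 7]
10. b, 1   [&-rule on 8]
Accessibility: 0R0, 0R1, 1R0, 1R1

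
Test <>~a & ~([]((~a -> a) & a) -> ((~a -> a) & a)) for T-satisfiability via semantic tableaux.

1. <>~a & ~([]((~a -> a) & a) -> ((~a -> a) & a)), w0
2. <>~a, w0
3. ~([]((~a -> a) & a) -> ((~a -> a) & a)), w0
4. []((~a -> a) & a), w0
5. ~((~a -> a) & a), w0
6. (~a -> a) & a, w0
7. ~a -> a, w0
8. a, w0
9. ~(~a -> a), w0
10. ~a, w0
Accessibility: w0Rw0
Branch closes: a and ~a both at w0.
Every branch closes; the branch above is one of them.

Unsatisfiable (every branch closes)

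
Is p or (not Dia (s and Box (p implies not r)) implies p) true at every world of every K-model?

Not valid

Tableau for the negation not (p or (not Dia (s and Box (p implies not r)) implies p)):
1. not (p or (not Dia (s and Box (p implies not r)) implies p)), u
2. not p, u   [neg-or-rule on 1]
3. not (not Dia (s and Box (p implies not r)) implies p), u   [neg-or-rule on 1]
4. not Dia (s and Box (p implies not r)), u   [neg-implies-rule on 3]
The negation has an open branch (countermodel exists).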